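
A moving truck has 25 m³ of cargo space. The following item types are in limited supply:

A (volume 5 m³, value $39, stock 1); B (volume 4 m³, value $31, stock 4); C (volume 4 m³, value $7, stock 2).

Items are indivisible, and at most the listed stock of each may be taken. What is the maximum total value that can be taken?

Best selections within volume 25 and stock limits:
- 1×A + 4×B + 1×C: volume 25, value 170
- 1×A + 4×B: volume 21, value 163
Best: $170.

$170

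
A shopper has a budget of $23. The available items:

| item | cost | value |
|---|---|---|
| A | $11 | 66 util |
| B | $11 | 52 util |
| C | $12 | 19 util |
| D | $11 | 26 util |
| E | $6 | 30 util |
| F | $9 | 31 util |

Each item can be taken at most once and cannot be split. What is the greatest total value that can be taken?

Check high-value combinations within $23:
- A+B: cost 11+11=22, value 66+52=118
- A+F: cost 11+9=20, value 66+31=97
- A+E: cost 11+6=17, value 66+30=96
- A+D: cost 11+11=22, value 66+26=92
- A+C: cost 11+12=23, value 66+19=85
Best: 118 util.

118 util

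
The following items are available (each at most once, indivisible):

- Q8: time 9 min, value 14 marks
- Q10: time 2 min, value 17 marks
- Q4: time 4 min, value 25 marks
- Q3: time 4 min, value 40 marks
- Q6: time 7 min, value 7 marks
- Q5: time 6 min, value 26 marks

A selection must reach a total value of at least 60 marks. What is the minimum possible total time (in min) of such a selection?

8

Subsets with value ≥ 60, sorted by total time:
- Q4+Q3: time 8, value 65
- Q10+Q4+Q3: time 10, value 82
Minimum time: 8 min.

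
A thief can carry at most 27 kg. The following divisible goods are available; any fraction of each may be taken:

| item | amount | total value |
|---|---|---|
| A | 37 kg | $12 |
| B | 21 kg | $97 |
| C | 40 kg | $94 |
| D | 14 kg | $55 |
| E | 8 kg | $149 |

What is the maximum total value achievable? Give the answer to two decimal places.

236.76

Take in order of value per unit:
- E (149/8 per unit): all 8 → value 149, running total 149.00
- B (97/21 per unit): 19 of 21 → value 19×97/21 = 87.7619, running total 236.76
Total 236.76.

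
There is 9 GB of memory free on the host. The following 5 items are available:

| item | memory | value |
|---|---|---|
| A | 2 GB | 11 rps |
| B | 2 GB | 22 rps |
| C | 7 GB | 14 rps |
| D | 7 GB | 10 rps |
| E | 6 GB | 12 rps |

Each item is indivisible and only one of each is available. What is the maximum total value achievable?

Check high-value combinations within 9 GB:
- B+C: memory 2+7=9, value 22+14=36
- B+E: memory 2+6=8, value 22+12=34
- A+B: memory 2+2=4, value 11+22=33
- B+D: memory 2+7=9, value 22+10=32
Best: 36 rps.

36 rps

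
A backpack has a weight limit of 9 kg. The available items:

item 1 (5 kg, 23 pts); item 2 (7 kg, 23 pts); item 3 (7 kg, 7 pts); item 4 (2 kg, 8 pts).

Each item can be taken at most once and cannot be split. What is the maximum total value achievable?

This is a 0/1 knapsack; check combinations near the capacity.
- item 1+item 4: weight 5+2=7, value 23+8=31
- item 2+item 4: weight 7+2=9, value 23+8=31
- item 1: weight 5, value 23
- item 2: weight 7, value 23
Best: 31 pts.

31 pts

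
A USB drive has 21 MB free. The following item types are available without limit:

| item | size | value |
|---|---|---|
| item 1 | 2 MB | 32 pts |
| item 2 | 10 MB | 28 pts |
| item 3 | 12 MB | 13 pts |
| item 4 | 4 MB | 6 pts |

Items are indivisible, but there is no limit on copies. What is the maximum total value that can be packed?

Best value-per-unit is item 1 at 32/2, and filling with it alone uses size 10×2=20. No mix of the others beats 10×32 = 320.

320 pts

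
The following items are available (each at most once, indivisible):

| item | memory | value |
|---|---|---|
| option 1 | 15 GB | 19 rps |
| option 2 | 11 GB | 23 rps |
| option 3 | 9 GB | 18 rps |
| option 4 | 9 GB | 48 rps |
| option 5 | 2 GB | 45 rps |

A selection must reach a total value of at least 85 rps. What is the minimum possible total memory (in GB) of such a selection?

Subsets with value ≥ 85, sorted by total memory:
- option 4+option 5: memory 11, value 93
- option 3+option 4+option 5: memory 20, value 111
- option 2+option 4+option 5: memory 22, value 116
- option 2+option 3+option 5: memory 22, value 86
Minimum memory: 11 GB.

11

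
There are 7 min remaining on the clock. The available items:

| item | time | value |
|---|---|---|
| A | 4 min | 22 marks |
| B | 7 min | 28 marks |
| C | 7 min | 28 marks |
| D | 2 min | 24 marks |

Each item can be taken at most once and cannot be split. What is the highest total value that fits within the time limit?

Check high-value combinations within 7 min:
- A+D: time 4+2=6, value 22+24=46
- B: time 7, value 28
- C: time 7, value 28
- D: time 2, value 24
Best: 46 marks.

46 marks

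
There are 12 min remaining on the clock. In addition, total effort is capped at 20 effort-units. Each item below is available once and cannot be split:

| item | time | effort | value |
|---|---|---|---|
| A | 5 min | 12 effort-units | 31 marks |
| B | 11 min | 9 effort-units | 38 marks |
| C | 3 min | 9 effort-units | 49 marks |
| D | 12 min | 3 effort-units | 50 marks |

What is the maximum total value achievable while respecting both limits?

50 marks

Feasible sets respecting both limits:
- D: time 12, effort 3, value 50
- C: time 3, effort 9, value 49
- B: time 11, effort 9, value 38
- A: time 5, effort 12, value 31
Best: 50 marks.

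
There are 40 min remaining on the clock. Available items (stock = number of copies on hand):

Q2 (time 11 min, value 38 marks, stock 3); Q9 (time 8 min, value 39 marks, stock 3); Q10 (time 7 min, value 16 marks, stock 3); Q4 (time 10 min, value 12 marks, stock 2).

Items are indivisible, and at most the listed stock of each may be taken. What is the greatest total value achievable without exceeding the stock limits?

Top feasible selections:
- 1×Q2 + 3×Q9: time 35, value 155
- 2×Q2 + 2×Q9: time 38, value 154
Best: 155 marks.

155 marks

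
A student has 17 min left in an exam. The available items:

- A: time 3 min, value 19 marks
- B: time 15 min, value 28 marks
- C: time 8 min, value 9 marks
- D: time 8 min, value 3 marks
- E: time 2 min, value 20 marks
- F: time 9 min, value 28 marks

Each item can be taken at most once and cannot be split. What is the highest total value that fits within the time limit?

67 marks

Check high-value combinations within 17 min:
- A+E+F: time 3+2+9=14, value 19+20+28=67
- E+F: time 2+9=11, value 20+28=48
- A+C+E: time 3+8+2=13, value 19+9+20=48
Best: 67 marks.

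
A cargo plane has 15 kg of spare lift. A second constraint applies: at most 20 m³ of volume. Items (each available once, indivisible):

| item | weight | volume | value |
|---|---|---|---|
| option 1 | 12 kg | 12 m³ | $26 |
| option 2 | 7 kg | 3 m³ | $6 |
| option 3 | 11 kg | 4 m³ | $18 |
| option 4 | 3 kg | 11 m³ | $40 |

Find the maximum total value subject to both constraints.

$58

Feasible sets respecting both limits:
- option 3+option 4: weight 14, volume 15, value 58
- option 2+option 4: weight 10, volume 14, value 46
- option 4: weight 3, volume 11, value 40
- option 1: weight 12, volume 12, value 26
Best: $58.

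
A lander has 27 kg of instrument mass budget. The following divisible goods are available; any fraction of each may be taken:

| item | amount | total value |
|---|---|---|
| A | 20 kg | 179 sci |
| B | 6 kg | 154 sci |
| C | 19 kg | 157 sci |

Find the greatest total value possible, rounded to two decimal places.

341.26

Take in order of value per unit:
- B (154/6 per unit): all 6 → value 154, running total 154.00
- A (179/20 per unit): all 20 → value 179, running total 333.00
- C (157/19 per unit): 1 of 19 → value 1×157/19 = 8.2632, running total 341.26
Total 341.26.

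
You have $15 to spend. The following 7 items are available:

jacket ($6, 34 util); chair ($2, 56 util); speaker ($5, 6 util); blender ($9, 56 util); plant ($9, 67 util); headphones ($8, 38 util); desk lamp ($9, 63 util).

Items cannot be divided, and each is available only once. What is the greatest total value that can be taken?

Check high-value combinations within $15:
- chair+plant: cost 2+9=11, value 56+67=123
- chair+desk lamp: cost 2+9=11, value 56+63=119
- chair+blender: cost 2+9=11, value 56+56=112
- jacket+plant: cost 6+9=15, value 34+67=101
- chair+speaker+headphones: cost 2+5+8=15, value 56+6+38=100
Best: 123 util.

123 util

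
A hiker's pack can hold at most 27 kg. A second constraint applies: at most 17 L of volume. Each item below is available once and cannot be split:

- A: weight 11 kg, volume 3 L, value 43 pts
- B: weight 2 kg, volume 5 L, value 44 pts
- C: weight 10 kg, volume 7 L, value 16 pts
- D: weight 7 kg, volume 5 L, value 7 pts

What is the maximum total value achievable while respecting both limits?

103 pts

Feasible sets respecting both limits:
- A+B+C: weight 23, volume 15, value 103
- A+B+D: weight 20, volume 13, value 94
- A+B: weight 13, volume 8, value 87
Best: 103 pts.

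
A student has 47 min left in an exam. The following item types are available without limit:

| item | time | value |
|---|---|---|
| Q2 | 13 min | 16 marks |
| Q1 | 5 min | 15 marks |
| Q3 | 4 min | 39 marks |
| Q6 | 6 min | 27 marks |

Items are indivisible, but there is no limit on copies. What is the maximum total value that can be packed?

Best value-per-unit is Q3 at 39/4, and filling with it alone uses time 11×4=44. No mix of the others beats 11×39 = 429.

429 marks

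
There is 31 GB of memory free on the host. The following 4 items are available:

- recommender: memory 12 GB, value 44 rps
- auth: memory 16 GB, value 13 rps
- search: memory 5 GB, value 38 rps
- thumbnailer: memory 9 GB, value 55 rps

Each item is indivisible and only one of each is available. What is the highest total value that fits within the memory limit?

This is a 0/1 knapsack; check combinations near the capacity.
- recommender+search+thumbnailer: memory 12+5+9=26, value 44+38+55=137
- auth+search+thumbnailer: memory 16+5+9=30, value 13+38+55=106
- recommender+thumbnailer: memory 12+9=21, value 44+55=99
Best: 137 rps.

137 rps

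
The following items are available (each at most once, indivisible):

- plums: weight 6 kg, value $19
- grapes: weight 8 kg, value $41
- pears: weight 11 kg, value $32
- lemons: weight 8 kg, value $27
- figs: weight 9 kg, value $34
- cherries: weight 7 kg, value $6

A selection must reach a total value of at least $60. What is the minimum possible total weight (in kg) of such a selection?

Subsets with value ≥ 60, sorted by total weight:
- plums+grapes: weight 14, value 60
- grapes+lemons: weight 16, value 68
- grapes+figs: weight 17, value 75
Minimum weight: 14 kg.

14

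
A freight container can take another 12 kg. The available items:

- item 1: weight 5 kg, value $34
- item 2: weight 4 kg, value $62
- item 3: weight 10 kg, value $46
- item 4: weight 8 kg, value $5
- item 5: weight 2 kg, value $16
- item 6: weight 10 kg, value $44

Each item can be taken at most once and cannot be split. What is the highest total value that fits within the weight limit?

$112

Check high-value combinations within 12 kg:
- item 1+item 2+item 5: weight 5+4+2=11, value 34+62+16=112
- item 1+item 2: weight 5+4=9, value 34+62=96
- item 2+item 5: weight 4+2=6, value 62+16=78
Best: $112.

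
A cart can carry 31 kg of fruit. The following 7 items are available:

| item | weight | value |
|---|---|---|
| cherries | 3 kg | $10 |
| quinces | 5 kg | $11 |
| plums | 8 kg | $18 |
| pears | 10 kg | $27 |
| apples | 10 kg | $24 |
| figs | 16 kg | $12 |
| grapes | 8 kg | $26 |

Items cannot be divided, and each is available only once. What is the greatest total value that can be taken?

Check high-value combinations within 31 kg:
- cherries+pears+apples+grapes: weight 3+10+10+8=31, value 10+27+24+26=87
- quinces+plums+pears+grapes: weight 5+8+10+8=31, value 11+18+27+26=82
- cherries+plums+pears+grapes: weight 3+8+10+8=29, value 10+18+27+26=81
- cherries+plums+pears+apples: weight 3+8+10+10=31, value 10+18+27+24=79
- quinces+plums+apples+grapes: weight 5+8+10+8=31, value 11+18+24+26=79
Best: $87.

$87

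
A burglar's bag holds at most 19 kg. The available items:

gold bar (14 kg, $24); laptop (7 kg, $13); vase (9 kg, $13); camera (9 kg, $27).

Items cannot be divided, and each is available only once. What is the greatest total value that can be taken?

$40

Check high-value combinations within 19 kg:
- laptop+camera: weight 7+9=16, value 13+27=40
- vase+camera: weight 9+9=18, value 13+27=40
- camera: weight 9, value 27
Best: $40.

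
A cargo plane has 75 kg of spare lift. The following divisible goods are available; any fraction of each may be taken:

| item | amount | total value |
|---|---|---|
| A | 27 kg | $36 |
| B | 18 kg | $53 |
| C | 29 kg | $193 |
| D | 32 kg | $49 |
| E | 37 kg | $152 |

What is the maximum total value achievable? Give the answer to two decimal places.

Take in order of value per unit:
- C (193/29 per unit): all 29 → value 193, running total 193.00
- E (152/37 per unit): all 37 → value 152, running total 345.00
- B (53/18 per unit): 9 of 18 → value 9×53/18 = 26.5000, running total 371.50
Total 371.50.

371.50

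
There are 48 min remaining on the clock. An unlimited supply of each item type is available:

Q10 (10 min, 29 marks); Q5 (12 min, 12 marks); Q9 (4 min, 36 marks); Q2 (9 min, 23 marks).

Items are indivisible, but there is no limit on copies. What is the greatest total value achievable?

Best value-per-unit is Q9 at 36/4, and filling with it alone uses time 12×4=48. No mix of the others beats 12×36 = 432.

432 marks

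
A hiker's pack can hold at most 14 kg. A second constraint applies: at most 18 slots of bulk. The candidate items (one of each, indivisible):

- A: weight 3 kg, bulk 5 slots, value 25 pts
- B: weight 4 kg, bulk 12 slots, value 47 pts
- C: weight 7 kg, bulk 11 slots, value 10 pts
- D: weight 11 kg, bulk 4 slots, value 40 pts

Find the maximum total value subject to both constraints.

Feasible sets respecting both limits:
- A+B: weight 7, bulk 17, value 72
- A+D: weight 14, bulk 9, value 65
- B: weight 4, bulk 12, value 47
- D: weight 11, bulk 4, value 40
Best: 72 pts.

72 pts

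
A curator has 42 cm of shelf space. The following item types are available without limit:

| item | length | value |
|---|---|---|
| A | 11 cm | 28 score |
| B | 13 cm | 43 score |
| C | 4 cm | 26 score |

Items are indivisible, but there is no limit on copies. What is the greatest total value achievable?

Best value-per-unit is C at 26/4, and filling with it alone uses length 10×4=40. No mix of the others beats 10×26 = 260.

260 score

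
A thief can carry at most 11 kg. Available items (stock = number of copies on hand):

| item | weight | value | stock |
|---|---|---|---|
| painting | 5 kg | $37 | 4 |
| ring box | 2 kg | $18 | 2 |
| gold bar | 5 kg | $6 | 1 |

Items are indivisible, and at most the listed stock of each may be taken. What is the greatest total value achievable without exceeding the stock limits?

Top feasible selections:
- 2×painting: weight 10, value 74
- 1×painting + 2×ring box: weight 9, value 73
- 1×painting + 1×ring box: weight 7, value 55
- 1×painting + 1×gold bar: weight 10, value 43
Best: $74.

$74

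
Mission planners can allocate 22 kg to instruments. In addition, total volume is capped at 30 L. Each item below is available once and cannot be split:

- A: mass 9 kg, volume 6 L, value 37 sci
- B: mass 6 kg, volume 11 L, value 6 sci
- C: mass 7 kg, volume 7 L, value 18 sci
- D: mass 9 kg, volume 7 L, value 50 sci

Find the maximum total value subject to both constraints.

87 sci

Feasible sets respecting both limits:
- A+D: mass 18, volume 13, value 87
- B+C+D: mass 22, volume 25, value 74
- C+D: mass 16, volume 14, value 68
- A+B+C: mass 22, volume 24, value 61
Best: 87 sci.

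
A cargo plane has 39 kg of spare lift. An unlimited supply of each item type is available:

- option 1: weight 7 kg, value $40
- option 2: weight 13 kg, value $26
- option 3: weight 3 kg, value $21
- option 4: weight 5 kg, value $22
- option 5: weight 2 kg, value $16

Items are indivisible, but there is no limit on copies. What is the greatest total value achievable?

$309

Best value-per-unit is option 5 at 16/2; filling with it alone gives 19×16 = 304.
Optimal mix: 1×option 3 + 18×option 5 → weight 39, value 309.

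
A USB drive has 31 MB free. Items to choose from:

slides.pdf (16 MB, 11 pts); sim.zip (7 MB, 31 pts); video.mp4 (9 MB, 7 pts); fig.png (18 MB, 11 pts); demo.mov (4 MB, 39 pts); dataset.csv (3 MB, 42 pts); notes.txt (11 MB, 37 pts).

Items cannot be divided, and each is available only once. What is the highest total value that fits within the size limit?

Check high-value combinations within 31 MB:
- sim.zip+demo.mov+dataset.csv+notes.txt: size 7+4+3+11=25, value 31+39+42+37=149
- video.mp4+demo.mov+dataset.csv+notes.txt: size 9+4+3+11=27, value 7+39+42+37=125
- slides.pdf+sim.zip+demo.mov+dataset.csv: size 16+7+4+3=30, value 11+31+39+42=123
Best: 149 pts.

149 pts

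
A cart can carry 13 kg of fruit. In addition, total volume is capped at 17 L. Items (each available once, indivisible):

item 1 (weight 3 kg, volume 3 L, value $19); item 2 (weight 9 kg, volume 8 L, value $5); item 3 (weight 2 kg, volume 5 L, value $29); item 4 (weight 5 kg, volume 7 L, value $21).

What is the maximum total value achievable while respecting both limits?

$69

Feasible sets respecting both limits:
- item 1+item 3+item 4: weight 10, volume 15, value 69
- item 3+item 4: weight 7, volume 12, value 50
- item 1+item 3: weight 5, volume 8, value 48
- item 1+item 4: weight 8, volume 10, value 40
Best: $69.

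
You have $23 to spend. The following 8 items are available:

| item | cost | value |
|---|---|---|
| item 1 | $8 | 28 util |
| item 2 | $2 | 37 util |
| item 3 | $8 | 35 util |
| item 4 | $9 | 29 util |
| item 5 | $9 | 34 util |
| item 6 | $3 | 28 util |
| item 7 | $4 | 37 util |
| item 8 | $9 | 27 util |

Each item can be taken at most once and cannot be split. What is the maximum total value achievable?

This is a 0/1 knapsack; check combinations near the capacity.
- item 2+item 3+item 5+item 7: cost 2+8+9+4=23, value 37+35+34+37=143
- item 2+item 3+item 4+item 7: cost 2+8+9+4=23, value 37+35+29+37=138
- item 2+item 3+item 6+item 7: cost 2+8+3+4=17, value 37+35+28+37=137
- item 1+item 2+item 3+item 7: cost 8+2+8+4=22, value 28+37+35+37=137
Best: 143 util.

143 util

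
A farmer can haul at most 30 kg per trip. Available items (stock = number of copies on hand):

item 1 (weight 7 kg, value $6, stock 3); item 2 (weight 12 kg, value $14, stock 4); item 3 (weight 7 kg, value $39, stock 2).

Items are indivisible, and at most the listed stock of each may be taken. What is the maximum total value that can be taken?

Top feasible selections:
- 1×item 2 + 2×item 3: weight 26, value 92
- 2×item 1 + 2×item 3: weight 28, value 90
- 1×item 1 + 2×item 3: weight 21, value 84
- 2×item 3: weight 14, value 78
Best: $92.

$92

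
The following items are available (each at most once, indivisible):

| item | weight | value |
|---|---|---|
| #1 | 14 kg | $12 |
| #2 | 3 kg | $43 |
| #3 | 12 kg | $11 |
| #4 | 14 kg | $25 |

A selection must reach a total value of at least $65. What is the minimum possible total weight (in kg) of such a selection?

17

Subsets with value ≥ 65, sorted by total weight:
- #2+#4: weight 17, value 68
- #2+#3+#4: weight 29, value 79
- #1+#2+#3: weight 29, value 66
Minimum weight: 17 kg.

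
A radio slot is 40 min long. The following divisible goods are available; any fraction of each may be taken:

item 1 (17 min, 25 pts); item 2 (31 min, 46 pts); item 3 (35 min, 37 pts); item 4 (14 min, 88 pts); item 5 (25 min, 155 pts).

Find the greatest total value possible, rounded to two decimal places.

244.48

Take in order of value per unit:
- item 4 (88/14 per unit): all 14 → value 88, running total 88.00
- item 5 (155/25 per unit): all 25 → value 155, running total 243.00
- item 2 (46/31 per unit): 1 of 31 → value 1×46/31 = 1.4839, running total 244.48
Total 244.48.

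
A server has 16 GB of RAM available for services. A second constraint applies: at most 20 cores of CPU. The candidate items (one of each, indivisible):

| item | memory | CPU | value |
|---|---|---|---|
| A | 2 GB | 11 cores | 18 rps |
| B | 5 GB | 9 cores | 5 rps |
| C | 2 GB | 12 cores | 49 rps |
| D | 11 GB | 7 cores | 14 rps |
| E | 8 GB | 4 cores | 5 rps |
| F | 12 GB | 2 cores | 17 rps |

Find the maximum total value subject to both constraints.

66 rps

Feasible sets respecting both limits:
- C+F: memory 14, CPU 14, value 66
- C+D: memory 13, CPU 19, value 63
- C+E: memory 10, CPU 16, value 54
- C: memory 2, CPU 12, value 49
Best: 66 rps.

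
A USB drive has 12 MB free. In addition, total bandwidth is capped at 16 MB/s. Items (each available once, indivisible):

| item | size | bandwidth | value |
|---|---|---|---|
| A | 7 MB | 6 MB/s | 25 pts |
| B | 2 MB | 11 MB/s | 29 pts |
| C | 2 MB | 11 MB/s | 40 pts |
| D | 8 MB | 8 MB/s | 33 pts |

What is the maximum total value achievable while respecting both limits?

40 pts

Feasible sets respecting both limits:
- C: size 2, bandwidth 11, value 40
- D: size 8, bandwidth 8, value 33
- B: size 2, bandwidth 11, value 29
Best: 40 pts.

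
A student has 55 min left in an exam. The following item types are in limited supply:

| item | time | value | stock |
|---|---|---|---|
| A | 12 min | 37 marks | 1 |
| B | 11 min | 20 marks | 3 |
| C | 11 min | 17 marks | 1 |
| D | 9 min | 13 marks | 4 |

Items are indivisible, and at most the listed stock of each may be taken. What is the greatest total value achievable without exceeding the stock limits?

Top feasible selections:
- 1×A + 3×B + 1×D: time 54, value 110
- 1×A + 2×B + 1×C + 1×D: time 54, value 107
- 1×A + 2×B + 2×D: time 52, value 103
Best: 110 marks.

110 marks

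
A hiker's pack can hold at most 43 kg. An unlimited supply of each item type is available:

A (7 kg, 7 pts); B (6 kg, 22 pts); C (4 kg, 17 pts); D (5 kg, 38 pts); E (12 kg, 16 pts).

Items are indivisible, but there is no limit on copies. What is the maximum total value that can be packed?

304 pts

Best value-per-unit is D at 38/5, and filling with it alone uses weight 8×5=40. No mix of the others beats 8×38 = 304.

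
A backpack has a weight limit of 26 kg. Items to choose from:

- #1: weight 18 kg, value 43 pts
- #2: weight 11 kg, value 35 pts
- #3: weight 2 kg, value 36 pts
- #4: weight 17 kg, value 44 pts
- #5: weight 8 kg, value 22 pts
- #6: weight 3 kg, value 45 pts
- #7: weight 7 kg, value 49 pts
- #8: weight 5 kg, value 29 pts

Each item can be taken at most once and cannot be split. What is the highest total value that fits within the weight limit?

181 pts

Check high-value combinations within 26 kg:
- #3+#5+#6+#7+#8: weight 2+8+3+7+5=25, value 36+22+45+49+29=181
- #2+#3+#6+#7: weight 11+2+3+7=23, value 35+36+45+49=165
- #3+#6+#7+#8: weight 2+3+7+5=17, value 36+45+49+29=159
Best: 181 pts.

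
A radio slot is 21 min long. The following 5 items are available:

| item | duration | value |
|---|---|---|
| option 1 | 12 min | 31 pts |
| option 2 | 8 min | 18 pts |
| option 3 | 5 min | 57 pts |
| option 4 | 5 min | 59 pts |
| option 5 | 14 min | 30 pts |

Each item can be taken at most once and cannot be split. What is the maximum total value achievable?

Check high-value combinations within 21 min:
- option 2+option 3+option 4: duration 8+5+5=18, value 18+57+59=134
- option 3+option 4: duration 5+5=10, value 57+59=116
- option 1+option 4: duration 12+5=17, value 31+59=90
- option 4+option 5: duration 5+14=19, value 59+30=89
Best: 134 pts.

134 pts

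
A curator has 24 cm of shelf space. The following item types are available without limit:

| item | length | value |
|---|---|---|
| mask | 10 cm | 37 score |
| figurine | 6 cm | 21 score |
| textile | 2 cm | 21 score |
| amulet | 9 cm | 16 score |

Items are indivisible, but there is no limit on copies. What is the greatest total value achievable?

252 score

Best value-per-unit is textile at 21/2, and filling with it alone uses length 12×2=24. No mix of the others beats 12×21 = 252.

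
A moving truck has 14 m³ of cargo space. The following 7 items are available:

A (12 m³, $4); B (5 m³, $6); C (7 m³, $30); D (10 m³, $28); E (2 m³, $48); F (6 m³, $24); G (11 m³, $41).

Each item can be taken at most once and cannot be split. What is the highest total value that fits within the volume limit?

This is a 0/1 knapsack; check combinations near the capacity.
- E+G: volume 2+11=13, value 48+41=89
- B+C+E: volume 5+7+2=14, value 6+30+48=84
- C+E: volume 7+2=9, value 30+48=78
- B+E+F: volume 5+2+6=13, value 6+48+24=78
Best: $89.

$89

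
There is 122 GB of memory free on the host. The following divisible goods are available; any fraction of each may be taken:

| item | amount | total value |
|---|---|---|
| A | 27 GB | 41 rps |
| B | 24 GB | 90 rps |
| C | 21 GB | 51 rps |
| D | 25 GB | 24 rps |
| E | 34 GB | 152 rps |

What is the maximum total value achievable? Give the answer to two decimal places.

Take in order of value per unit:
- E (152/34 per unit): all 34 → value 152, running total 152.00
- B (90/24 per unit): all 24 → value 90, running total 242.00
- C (51/21 per unit): all 21 → value 51, running total 293.00
- A (41/27 per unit): all 27 → value 41, running total 334.00
- D (24/25 per unit): 16 of 25 → value 16×24/25 = 15.3600, running total 349.36
Total 349.36.

349.36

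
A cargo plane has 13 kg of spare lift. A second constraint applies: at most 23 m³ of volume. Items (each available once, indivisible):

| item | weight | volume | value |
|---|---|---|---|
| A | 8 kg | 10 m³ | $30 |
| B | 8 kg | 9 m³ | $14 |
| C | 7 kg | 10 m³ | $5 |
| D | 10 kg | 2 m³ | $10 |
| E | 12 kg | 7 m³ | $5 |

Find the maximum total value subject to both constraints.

$30

Feasible sets respecting both limits:
- A: weight 8, volume 10, value 30
- B: weight 8, volume 9, value 14
- D: weight 10, volume 2, value 10
Best: $30.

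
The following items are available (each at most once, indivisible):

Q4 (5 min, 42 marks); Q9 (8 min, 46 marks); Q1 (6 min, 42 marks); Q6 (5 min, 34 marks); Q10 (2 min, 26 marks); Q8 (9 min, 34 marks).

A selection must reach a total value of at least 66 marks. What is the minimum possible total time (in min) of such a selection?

Subsets with value ≥ 66, sorted by total time:
- Q4+Q10: time 7, value 68
- Q1+Q10: time 8, value 68
Minimum time: 7 min.

7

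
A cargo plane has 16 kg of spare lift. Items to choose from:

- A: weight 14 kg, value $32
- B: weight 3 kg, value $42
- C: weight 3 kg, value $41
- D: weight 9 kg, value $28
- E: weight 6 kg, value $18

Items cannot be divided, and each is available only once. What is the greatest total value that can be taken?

$111

This is a 0/1 knapsack; check combinations near the capacity.
- B+C+D: weight 3+3+9=15, value 42+41+28=111
- B+C+E: weight 3+3+6=12, value 42+41+18=101
- B+C: weight 3+3=6, value 42+41=83
Best: $111.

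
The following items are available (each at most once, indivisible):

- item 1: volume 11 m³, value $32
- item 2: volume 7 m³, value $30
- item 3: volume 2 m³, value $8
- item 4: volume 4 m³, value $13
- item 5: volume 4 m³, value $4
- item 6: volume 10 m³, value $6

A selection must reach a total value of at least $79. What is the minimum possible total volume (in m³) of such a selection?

Subsets with value ≥ 79, sorted by total volume:
- item 1+item 2+item 3+item 4: volume 24, value 83
- item 1+item 2+item 4+item 5: volume 26, value 79
- item 1+item 2+item 3+item 4+item 5: volume 28, value 87
Minimum volume: 24 m³.

24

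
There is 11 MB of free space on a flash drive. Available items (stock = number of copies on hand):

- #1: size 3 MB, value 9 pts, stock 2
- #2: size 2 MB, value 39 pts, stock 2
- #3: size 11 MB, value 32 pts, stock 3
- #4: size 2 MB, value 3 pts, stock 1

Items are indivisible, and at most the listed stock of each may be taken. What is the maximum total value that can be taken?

Best selections within size 11 and stock limits:
- 2×#1 + 2×#2: size 10, value 96
- 1×#1 + 2×#2 + 1×#4: size 9, value 90
- 1×#1 + 2×#2: size 7, value 87
Best: 96 pts.

96 pts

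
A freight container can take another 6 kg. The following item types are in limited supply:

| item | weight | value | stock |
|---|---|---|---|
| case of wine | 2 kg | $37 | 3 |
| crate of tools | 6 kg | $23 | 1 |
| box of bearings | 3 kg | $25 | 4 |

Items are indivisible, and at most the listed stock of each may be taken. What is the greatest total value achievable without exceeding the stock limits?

Best selections within weight 6 and stock limits:
- 3×case of wine: weight 6, value 111
- 2×case of wine: weight 4, value 74
- 1×case of wine + 1×box of bearings: weight 5, value 62
Best: $111.

$111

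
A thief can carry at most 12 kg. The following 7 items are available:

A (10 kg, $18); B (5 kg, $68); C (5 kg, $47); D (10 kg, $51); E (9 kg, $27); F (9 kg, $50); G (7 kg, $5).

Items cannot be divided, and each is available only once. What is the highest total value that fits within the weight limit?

$115

Check high-value combinations within 12 kg:
- B+C: weight 5+5=10, value 68+47=115
- B+G: weight 5+7=12, value 68+5=73
- B: weight 5, value 68
Best: $115.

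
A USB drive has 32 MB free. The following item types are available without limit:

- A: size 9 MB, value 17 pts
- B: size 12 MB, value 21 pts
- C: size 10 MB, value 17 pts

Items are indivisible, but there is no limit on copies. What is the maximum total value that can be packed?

55 pts

Best value-per-unit is A at 17/9; filling with it alone gives 3×17 = 51.
Optimal mix: 2×A + 1×B → size 30, value 55.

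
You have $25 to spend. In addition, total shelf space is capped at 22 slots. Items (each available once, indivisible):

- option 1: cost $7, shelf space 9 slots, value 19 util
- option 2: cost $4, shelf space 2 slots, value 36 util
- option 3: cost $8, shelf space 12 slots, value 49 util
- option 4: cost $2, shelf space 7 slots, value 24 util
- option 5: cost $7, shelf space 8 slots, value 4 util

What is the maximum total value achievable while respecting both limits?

Feasible sets respecting both limits:
- option 2+option 3+option 4: cost 14, shelf space 21, value 109
- option 2+option 3+option 5: cost 19, shelf space 22, value 89
- option 2+option 3: cost 12, shelf space 14, value 85
Best: 109 util.

109 util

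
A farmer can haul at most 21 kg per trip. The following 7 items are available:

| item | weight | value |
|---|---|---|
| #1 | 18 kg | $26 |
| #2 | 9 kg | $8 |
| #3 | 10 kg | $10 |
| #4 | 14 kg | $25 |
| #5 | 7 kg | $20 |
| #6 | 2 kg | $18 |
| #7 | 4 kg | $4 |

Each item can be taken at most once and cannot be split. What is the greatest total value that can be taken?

This is a 0/1 knapsack; check combinations near the capacity.
- #3+#5+#6: weight 10+7+2=19, value 10+20+18=48
- #4+#6+#7: weight 14+2+4=20, value 25+18+4=47
- #2+#5+#6: weight 9+7+2=18, value 8+20+18=46
- #4+#5: weight 14+7=21, value 25+20=45
- #1+#6: weight 18+2=20, value 26+18=44
Best: $48.

$48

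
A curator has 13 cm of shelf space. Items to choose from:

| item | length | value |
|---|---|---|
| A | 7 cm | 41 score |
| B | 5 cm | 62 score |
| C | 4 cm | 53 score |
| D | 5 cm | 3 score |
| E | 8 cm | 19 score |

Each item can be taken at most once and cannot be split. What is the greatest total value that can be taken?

Check high-value combinations within 13 cm:
- B+C: length 5+4=9, value 62+53=115
- A+B: length 7+5=12, value 41+62=103
- A+C: length 7+4=11, value 41+53=94
Best: 115 score.

115 score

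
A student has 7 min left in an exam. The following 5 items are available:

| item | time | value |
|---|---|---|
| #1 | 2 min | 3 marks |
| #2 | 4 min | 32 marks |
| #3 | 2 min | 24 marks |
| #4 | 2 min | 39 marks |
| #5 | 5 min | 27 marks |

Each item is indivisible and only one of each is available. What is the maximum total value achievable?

Check high-value combinations within 7 min:
- #2+#4: time 4+2=6, value 32+39=71
- #1+#3+#4: time 2+2+2=6, value 3+24+39=66
- #4+#5: time 2+5=7, value 39+27=66
- #3+#4: time 2+2=4, value 24+39=63
- #2+#3: time 4+2=6, value 32+24=56
Best: 71 marks.

71 marks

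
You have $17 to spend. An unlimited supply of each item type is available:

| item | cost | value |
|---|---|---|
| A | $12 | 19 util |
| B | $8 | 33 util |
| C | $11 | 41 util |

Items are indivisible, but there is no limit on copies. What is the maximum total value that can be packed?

66 util

Best value-per-unit is B at 33/8, and filling with it alone uses cost 2×8=16. No mix of the others beats 2×33 = 66.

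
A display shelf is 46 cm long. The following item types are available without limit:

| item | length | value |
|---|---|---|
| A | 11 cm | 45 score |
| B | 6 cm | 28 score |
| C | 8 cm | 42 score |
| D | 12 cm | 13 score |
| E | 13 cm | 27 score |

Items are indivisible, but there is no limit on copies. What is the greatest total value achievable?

Best value-per-unit is C at 42/8; filling with it alone gives 5×42 = 210.
Optimal mix: 1×B + 5×C → length 46, value 238.

238 score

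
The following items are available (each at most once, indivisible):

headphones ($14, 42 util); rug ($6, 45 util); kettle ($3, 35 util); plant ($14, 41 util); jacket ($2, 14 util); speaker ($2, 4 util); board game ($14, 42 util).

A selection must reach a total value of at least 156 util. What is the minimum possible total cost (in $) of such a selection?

37

Subsets with value ≥ 156, sorted by total cost:
- headphones+rug+kettle+board game: cost 37, value 164
- headphones+rug+kettle+plant: cost 37, value 163
- rug+kettle+plant+board game: cost 37, value 163
Minimum cost: 37 $.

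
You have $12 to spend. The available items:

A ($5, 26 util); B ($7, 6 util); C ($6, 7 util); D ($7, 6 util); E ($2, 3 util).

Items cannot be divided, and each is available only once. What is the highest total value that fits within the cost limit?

33 util

This is a 0/1 knapsack; check combinations near the capacity.
- A+C: cost 5+6=11, value 26+7=33
- A+B: cost 5+7=12, value 26+6=32
- A+D: cost 5+7=12, value 26+6=32
- A+E: cost 5+2=7, value 26+3=29
Best: 33 util.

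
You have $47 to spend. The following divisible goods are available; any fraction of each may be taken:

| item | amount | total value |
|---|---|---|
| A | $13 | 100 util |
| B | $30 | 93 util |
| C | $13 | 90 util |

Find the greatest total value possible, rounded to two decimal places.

Take in order of value per unit:
- A (100/13 per unit): all 13 → value 100, running total 100.00
- C (90/13 per unit): all 13 → value 90, running total 190.00
- B (93/30 per unit): 21 of 30 → value 21×93/30 = 65.1000, running total 255.10
Total 255.10.

255.10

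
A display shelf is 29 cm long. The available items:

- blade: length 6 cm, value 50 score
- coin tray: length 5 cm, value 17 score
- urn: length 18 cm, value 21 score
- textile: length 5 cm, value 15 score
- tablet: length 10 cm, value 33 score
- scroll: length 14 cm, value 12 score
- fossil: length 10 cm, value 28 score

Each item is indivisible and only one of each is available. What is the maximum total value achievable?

Check high-value combinations within 29 cm:
- blade+coin tray+textile+tablet: length 6+5+5+10=26, value 50+17+15+33=115
- blade+tablet+fossil: length 6+10+10=26, value 50+33+28=111
- blade+coin tray+textile+fossil: length 6+5+5+10=26, value 50+17+15+28=110
Best: 115 score.

115 score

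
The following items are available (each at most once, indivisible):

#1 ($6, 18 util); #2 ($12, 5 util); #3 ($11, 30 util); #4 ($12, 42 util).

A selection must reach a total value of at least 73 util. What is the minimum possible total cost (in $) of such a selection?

Subsets with value ≥ 73, sorted by total cost:
- #1+#3+#4: cost 29, value 90
- #2+#3+#4: cost 35, value 77
Minimum cost: 29 $.

29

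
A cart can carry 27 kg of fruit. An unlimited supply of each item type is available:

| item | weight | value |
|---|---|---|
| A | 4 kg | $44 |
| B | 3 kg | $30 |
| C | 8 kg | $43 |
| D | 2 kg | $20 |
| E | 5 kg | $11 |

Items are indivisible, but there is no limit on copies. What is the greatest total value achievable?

$294

Best value-per-unit is A at 44/4; filling with it alone gives 6×44 = 264.
Optimal mix: 6×A + 1×B → weight 27, value 294.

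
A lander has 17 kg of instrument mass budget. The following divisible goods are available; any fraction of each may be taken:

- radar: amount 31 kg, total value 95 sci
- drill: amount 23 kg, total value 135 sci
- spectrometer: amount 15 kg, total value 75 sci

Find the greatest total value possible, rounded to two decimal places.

Take in order of value per unit:
- drill (135/23 per unit): 17 of 23 → value 17×135/23 = 99.7826, running total 99.78
Total 99.78.

99.78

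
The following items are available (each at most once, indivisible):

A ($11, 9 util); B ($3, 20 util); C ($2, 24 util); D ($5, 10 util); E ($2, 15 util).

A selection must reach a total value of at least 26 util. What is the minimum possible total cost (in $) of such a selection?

Subsets with value ≥ 26, sorted by total cost:
- C+E: cost 4, value 39
- B+C: cost 5, value 44
Minimum cost: 4 $.

4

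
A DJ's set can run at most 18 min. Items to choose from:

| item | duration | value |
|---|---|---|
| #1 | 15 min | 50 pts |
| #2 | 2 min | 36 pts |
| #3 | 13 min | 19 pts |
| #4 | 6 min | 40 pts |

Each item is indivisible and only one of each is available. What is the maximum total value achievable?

Check high-value combinations within 18 min:
- #1+#2: duration 15+2=17, value 50+36=86
- #2+#4: duration 2+6=8, value 36+40=76
- #2+#3: duration 2+13=15, value 36+19=55
- #1: duration 15, value 50
Best: 86 pts.

86 pts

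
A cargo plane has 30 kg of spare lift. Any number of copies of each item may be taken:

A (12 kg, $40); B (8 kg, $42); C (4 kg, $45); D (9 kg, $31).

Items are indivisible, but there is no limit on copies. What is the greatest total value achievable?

$315

Best value-per-unit is C at 45/4, and filling with it alone uses weight 7×4=28. No mix of the others beats 7×45 = 315.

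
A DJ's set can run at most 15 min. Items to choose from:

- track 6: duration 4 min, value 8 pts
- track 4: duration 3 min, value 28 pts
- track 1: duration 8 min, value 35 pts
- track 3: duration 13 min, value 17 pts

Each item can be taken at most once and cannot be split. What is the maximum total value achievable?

Check high-value combinations within 15 min:
- track 6+track 4+track 1: duration 4+3+8=15, value 8+28+35=71
- track 4+track 1: duration 3+8=11, value 28+35=63
- track 6+track 1: duration 4+8=12, value 8+35=43
- track 6+track 4: duration 4+3=7, value 8+28=36
- track 1: duration 8, value 35
Best: 71 pts.

71 pts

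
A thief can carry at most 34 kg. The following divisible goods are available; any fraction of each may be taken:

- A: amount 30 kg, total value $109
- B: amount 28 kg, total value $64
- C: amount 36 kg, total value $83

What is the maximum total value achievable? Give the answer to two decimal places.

Take in order of value per unit:
- A (109/30 per unit): all 30 → value 109, running total 109.00
- C (83/36 per unit): 4 of 36 → value 4×83/36 = 9.2222, running total 118.22
Total 118.22.

118.22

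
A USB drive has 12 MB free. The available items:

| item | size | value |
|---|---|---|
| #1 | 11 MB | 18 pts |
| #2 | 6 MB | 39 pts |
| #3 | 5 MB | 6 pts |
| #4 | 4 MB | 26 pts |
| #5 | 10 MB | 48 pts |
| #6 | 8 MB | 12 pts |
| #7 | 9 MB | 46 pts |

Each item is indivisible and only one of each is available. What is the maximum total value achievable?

Check high-value combinations within 12 MB:
- #2+#4: size 6+4=10, value 39+26=65
- #5: size 10, value 48
- #7: size 9, value 46
- #2+#3: size 6+5=11, value 39+6=45
Best: 65 pts.

65 pts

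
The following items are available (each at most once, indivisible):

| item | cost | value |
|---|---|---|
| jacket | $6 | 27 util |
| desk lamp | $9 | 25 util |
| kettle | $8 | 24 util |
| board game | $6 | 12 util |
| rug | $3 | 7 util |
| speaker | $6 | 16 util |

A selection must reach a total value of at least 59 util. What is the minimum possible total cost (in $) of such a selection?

18

Subsets with value ≥ 59, sorted by total cost:
- jacket+desk lamp+rug: cost 18, value 59
- jacket+kettle+speaker: cost 20, value 67
- jacket+kettle+board game: cost 20, value 63
Minimum cost: 18 $.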